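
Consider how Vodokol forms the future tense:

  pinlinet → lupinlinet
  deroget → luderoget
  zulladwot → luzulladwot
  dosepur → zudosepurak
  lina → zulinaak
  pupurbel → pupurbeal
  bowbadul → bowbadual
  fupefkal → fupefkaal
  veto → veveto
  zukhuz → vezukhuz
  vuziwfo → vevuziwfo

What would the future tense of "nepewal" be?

nepewaal

pinlinet and pupurbel both have last vowel 'e' yet inflect differently (lupinlinet, pupurbeal), so the last vowel is not what conditions the rule; the final letter is.
"nepewal" ends in -l. The stems ending in -l (pupurbel → pupurbeal, bowbadul → bowbadual, fupefkal → fupefkaal) drop the final letter and add -al.
The other patterns: stems ending in -t add the prefix lu-; stems ending in -a or -r add zu- … -ak around the stem; stems ending in -o or -z add the prefix ve-.
So nepewal → nepewaal.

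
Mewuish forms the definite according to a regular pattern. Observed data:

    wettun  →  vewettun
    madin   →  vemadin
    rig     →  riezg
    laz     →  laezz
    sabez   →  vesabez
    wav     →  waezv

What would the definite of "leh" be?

leezh

sabez and laz both end in -z yet inflect differently (vesabez, laezz), so the final letter is not what conditions the rule; the number of vowels is.
"leh" has 1 vowel. The stems with 1 vowel (wav → waezv, rig → riezg, laz → laezz) insert -ez- after the first vowel.
So leh → leezh.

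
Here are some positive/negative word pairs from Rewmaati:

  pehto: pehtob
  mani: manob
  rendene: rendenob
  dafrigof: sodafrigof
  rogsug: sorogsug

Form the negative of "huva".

huvob

"huva" ends in a vowel. The stems ending in a vowel (pehto → pehtob, mani → manob, rendene → rendenob) drop the final letter and add -ob.
The other pattern: stems ending in a consonant add the prefix so-.
So huva → huvob.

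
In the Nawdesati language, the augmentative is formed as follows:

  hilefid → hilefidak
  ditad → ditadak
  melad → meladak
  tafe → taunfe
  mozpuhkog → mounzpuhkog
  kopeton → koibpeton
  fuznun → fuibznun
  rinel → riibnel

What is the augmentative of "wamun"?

mozpuhkog and kopeton both have last vowel 'o' yet inflect differently (mounzpuhkog, koibpeton), so the last vowel is not what conditions the rule; the final letter is.
"wamun" ends in -n. The stems ending in -n (kopeton → koibpeton, fuznun → fuibznun) insert -ib- after the first vowel.
The other patterns: stems ending in -d add -ak; stems ending in -e or -g insert -un- after the first vowel.
So wamun → waibmun.

waibmun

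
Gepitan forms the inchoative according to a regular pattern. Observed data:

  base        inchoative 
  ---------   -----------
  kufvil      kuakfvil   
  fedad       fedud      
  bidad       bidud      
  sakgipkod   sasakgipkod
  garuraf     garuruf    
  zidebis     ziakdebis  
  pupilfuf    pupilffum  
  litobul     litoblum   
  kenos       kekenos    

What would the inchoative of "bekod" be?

bebekod

pupilfuf and garuraf both end in -f yet inflect differently (pupilffum, garuruf), so the final letter is not what conditions the rule; the last vowel is.
"bekod" has last vowel 'o'. The stems whose last vowel is 'o' (sakgipkod → sasakgipkod, kenos → kekenos) repeat the first consonant+vowel as a prefix.
So bekod → bebekod.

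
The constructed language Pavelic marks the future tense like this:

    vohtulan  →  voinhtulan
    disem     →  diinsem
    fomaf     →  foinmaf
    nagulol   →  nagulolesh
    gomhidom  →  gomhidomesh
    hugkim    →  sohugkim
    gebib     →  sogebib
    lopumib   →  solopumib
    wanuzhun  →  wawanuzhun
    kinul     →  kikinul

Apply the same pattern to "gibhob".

gibhobesh

"gibhob" has last vowel 'o'. The stems whose last vowel is 'o' (nagulol → nagulolesh, gomhidom → gomhidomesh) add -esh.
So gibhob → gibhobesh.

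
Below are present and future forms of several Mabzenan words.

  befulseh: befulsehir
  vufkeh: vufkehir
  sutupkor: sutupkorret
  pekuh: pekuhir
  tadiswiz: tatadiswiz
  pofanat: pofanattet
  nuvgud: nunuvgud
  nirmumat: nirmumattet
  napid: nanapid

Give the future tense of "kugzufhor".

kugzufhorret

pekuh and nuvgud both have last vowel 'u' yet inflect differently (pekuhir, nunuvgud), so the last vowel is not what conditions the rule; the final letter is.
"kugzufhor" ends in -r. The one such stem in the data (sutupkor → sutupkorret) doubles the final consonant and adds -et (as do pofanat, nirmumat), so the same rule applies.
So kugzufhor → kugzufhorret.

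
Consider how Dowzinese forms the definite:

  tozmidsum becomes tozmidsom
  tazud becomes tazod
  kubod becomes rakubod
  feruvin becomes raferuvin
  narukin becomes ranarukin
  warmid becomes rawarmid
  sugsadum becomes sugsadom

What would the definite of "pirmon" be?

rapirmon

tazud and warmid both end in -d yet inflect differently (tazod, rawarmid), so the final letter is not what conditions the rule; the last vowel is.
"pirmon" has last vowel 'o'. The one such stem in the data (kubod → rakubod) adds the prefix ra-, so the same rule applies.
So pirmon → rapirmon.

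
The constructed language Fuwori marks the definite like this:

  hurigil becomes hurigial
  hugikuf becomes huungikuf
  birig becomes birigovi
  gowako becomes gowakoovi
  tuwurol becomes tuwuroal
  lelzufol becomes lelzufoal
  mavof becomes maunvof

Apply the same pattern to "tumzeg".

tumzegovi

tuwurol and mavof both have last vowel 'o' yet inflect differently (tuwuroal, maunvof), so the last vowel is not what conditions the rule; the final letter is.
"tumzeg" ends in -g. The one such stem in the data (birig → birigovi) adds -ovi, so the same rule applies.
So tumzeg → tumzegovi.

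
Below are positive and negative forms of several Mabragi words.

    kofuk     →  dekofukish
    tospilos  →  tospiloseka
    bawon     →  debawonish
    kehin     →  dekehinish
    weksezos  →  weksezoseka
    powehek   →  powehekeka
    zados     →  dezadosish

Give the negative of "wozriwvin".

"wozriwvin" has 3 vowels. The stems with 3 vowels (weksezos → weksezoseka, powehek → powehekeka, tospilos → tospiloseka) add -eka.
The other pattern: stems with 2 vowels add de- … -ish around the stem.
So wozriwvin → wozriwvineka.

wozriwvineka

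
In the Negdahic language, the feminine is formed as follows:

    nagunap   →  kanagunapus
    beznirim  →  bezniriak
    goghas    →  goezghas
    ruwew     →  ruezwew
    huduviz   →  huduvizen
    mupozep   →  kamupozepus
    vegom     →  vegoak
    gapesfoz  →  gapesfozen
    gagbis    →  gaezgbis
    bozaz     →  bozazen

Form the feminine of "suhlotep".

kasuhlotepus

bozaz and nagunap both have last vowel 'a' yet inflect differently (bozazen, kanagunapus), so the last vowel is not what conditions the rule; the final letter is.
"suhlotep" ends in -p. The stems ending in -p (nagunap → kanagunapus, mupozep → kamupozepus) add ka- … -us around the stem.
So suhlotep → kasuhlotepus.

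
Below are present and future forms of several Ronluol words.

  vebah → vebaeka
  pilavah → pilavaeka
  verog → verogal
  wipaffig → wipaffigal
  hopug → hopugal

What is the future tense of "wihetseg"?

wihetsegal

"wihetseg" ends in -g. The stems ending in -g (verog → verogal, hopug → hopugal, wipaffig → wipaffigal) add -al.
So wihetseg → wihetsegal.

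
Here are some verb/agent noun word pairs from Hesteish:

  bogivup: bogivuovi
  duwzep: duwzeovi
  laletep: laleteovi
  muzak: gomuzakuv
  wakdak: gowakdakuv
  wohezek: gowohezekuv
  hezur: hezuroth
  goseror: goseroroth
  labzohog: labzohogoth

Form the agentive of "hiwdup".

duwzep and wohezek both have last vowel 'e' yet inflect differently (duwzeovi, gowohezekuv), so the last vowel is not what conditions the rule; the final letter is.
"hiwdup" ends in -p. The stems ending in -p (bogivup → bogivuovi, duwzep → duwzeovi, laletep → laleteovi) drop the final letter and add -ovi.
So hiwdup → hiwduovi.

hiwduovi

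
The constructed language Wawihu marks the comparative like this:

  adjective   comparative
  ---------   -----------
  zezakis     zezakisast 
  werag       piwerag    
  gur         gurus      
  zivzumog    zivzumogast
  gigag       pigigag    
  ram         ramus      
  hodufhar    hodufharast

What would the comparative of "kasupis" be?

gur and hodufhar both end in -r yet inflect differently (gurus, hodufharast), so the final letter is not what conditions the rule; the number of vowels is.
"kasupis" has 3 vowels. The stems with 3 vowels (hodufhar → hodufharast, zezakis → zezakisast, zivzumog → zivzumogast) add -ast.
So kasupis → kasupisast.

kasupisast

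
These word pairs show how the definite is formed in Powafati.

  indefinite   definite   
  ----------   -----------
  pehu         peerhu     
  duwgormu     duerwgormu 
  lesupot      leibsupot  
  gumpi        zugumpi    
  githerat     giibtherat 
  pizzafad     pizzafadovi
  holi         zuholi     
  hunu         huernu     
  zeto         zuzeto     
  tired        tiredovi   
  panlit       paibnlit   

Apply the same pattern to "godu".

goerdu

"godu" ends in -u. The stems ending in -u (pehu → peerhu, duwgormu → duerwgormu, hunu → huernu) insert -er- after the first vowel.
The other patterns: stems ending in -t insert -ib- after the first vowel; stems ending in -d add -ovi; stems ending in -i or -o add the prefix zu-.
So godu → goerdu.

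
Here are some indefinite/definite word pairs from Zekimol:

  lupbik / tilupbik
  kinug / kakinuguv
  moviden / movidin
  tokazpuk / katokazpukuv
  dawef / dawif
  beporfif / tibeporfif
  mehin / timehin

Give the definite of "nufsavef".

lupbik and tokazpuk both end in -k yet inflect differently (tilupbik, katokazpukuv), so the final letter is not what conditions the rule; the last vowel is.
"nufsavef" has last vowel 'e'. The stems whose last vowel is 'e' (dawef → dawif, moviden → movidin) change the last vowel to 'i'.
So nufsavef → nufsavif.

nufsavif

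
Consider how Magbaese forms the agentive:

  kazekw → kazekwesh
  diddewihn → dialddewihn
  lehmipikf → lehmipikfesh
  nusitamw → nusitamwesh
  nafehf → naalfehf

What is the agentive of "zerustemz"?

zerustemzesh

"zerustemz" has second-to-last letter 'm'. The one such stem in the data (nusitamw → nusitamwesh) adds -esh, so the same rule applies.
The other pattern: stems whose second-to-last letter is 'h' insert -al- after the first vowel.
So zerustemz → zerustemzesh.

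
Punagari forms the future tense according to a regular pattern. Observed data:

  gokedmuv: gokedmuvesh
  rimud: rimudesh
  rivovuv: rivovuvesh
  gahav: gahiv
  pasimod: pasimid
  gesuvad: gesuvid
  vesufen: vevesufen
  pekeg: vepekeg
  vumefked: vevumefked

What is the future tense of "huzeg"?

vehuzeg

gokedmuv and gahav both end in -v yet inflect differently (gokedmuvesh, gahiv), so the final letter is not what conditions the rule; the last vowel is.
"huzeg" has last vowel 'e'. The stems whose last vowel is 'e' (vesufen → vevesufen, pekeg → vepekeg, vumefked → vevumefked) add the prefix ve-.
The other patterns: stems whose last vowel is 'u' add -esh; stems whose last vowel is 'a' or 'o' change the last vowel to 'i'.
So huzeg → vehuzeg.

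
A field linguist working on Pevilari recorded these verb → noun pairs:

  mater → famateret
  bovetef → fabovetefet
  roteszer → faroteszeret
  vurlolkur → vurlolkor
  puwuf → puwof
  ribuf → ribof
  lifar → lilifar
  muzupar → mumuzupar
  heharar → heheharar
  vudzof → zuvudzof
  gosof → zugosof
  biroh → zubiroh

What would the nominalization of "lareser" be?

falareseret

mater and vurlolkur both end in -r yet inflect differently (famateret, vurlolkor), so the final letter is not what conditions the rule; the last vowel is.
"lareser" has last vowel 'e'. The stems whose last vowel is 'e' (mater → famateret, bovetef → fabovetefet, roteszer → faroteszeret) add fa- … -et around the stem.
So lareser → falareseret.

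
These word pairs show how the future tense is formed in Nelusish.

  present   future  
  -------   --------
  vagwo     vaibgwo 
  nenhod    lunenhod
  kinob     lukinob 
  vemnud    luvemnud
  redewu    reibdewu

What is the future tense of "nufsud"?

lunufsud

redewu and vemnud both have last vowel 'u' yet inflect differently (reibdewu, luvemnud), so the last vowel is not what conditions the rule; whether the stem ends in a vowel or a consonant is.
"nufsud" ends in a consonant. The stems ending in a consonant (vemnud → luvemnud, nenhod → lunenhod, kinob → lukinob) add the prefix lu-.
The other pattern: stems ending in a vowel insert -ib- after the first vowel.
So nufsud → lunufsud.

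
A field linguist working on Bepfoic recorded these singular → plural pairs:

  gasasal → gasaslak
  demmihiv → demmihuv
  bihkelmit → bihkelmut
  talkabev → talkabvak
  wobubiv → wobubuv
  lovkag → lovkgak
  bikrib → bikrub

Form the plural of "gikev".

demmihiv and talkabev both end in -v yet inflect differently (demmihuv, talkabvak), so the final letter is not what conditions the rule; the last vowel is.
"gikev" has last vowel 'e'. The one such stem in the data (talkabev → talkabvak) deletes the last vowel and adds -ak (as do lovkag, gasasal), so the same rule applies.
The other pattern: stems whose last vowel is 'i' change the last vowel to 'u'.
So gikev → gikvak.

gikvak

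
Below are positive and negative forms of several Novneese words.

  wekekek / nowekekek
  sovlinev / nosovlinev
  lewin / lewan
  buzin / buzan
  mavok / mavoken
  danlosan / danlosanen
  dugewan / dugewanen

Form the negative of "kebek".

wekekek and mavok both end in -k yet inflect differently (nowekekek, mavoken), so the final letter is not what conditions the rule; the last vowel is.
"kebek" has last vowel 'e'. The stems whose last vowel is 'e' (wekekek → nowekekek, sovlinev → nosovlinev) add the prefix no-.
The other patterns: stems whose last vowel is 'i' change the last vowel to 'a'; stems whose last vowel is 'a' or 'o' add -en.
So kebek → nokebek.

nokebek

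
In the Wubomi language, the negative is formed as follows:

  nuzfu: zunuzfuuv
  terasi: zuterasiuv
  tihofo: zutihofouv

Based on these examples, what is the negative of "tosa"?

Every pair shown (nuzfu → zunuzfuuv, terasi → zuterasiuv, tihofo → zutihofouv) follows the same rule: add zu- … -uv around the stem.
So tosa → zutosauv.

zutosauv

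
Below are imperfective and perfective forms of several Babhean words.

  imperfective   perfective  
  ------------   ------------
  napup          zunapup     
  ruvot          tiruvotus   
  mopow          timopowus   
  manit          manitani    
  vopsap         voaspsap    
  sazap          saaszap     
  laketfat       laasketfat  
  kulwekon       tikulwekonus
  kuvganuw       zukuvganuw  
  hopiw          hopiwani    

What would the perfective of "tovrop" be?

sazap and napup both end in -p yet inflect differently (saaszap, zunapup), so the final letter is not what conditions the rule; the last vowel is.
"tovrop" has last vowel 'o'. The stems whose last vowel is 'o' (kulwekon → tikulwekonus, ruvot → tiruvotus, mopow → timopowus) add ti- … -us around the stem.
So tovrop → titovropus.

titovropus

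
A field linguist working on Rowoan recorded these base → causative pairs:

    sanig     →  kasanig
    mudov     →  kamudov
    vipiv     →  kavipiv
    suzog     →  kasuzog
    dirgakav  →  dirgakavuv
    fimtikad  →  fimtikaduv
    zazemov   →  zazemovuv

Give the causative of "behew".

mudov and dirgakav both end in -v yet inflect differently (kamudov, dirgakavuv), so the final letter is not what conditions the rule; the number of vowels is.
"behew" has 2 vowels. The stems with 2 vowels (sanig → kasanig, mudov → kamudov, vipiv → kavipiv) add the prefix ka-.
The other pattern: stems with 3 vowels add -uv.
So behew → kabehew.

kabehew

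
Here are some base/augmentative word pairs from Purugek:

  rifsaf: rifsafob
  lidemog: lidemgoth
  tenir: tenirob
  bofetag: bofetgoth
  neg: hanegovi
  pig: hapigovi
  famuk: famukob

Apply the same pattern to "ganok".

pig and bofetag both end in -g yet inflect differently (hapigovi, bofetgoth), so the final letter is not what conditions the rule; the number of vowels is.
"ganok" has 2 vowels. The stems with 2 vowels (tenir → tenirob, rifsaf → rifsafob, famuk → famukob) add -ob.
The other patterns: stems with 1 vowel add ha- … -ovi around the stem; stems with 3 vowels delete the last vowel and add -oth.
So ganok → ganokob.

ganokob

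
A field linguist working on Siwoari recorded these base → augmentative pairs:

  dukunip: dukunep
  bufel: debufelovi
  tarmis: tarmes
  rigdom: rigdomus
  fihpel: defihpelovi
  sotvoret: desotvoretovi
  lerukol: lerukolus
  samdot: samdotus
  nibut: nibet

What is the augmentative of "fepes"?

lerukol and bufel both end in -l yet inflect differently (lerukolus, debufelovi), so the final letter is not what conditions the rule; the last vowel is.
"fepes" has last vowel 'e'. The stems whose last vowel is 'e' (bufel → debufelovi, fihpel → defihpelovi, sotvoret → desotvoretovi) add de- … -ovi around the stem.
The other patterns: stems whose last vowel is 'o' add -us; stems whose last vowel is 'i' or 'u' change the last vowel to 'e'.
So fepes → defepesovi.

defepesovi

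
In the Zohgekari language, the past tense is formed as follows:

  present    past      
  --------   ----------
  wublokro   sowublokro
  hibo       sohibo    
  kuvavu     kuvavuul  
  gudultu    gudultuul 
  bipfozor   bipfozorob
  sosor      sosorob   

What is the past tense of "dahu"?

wublokro and bipfozor both have last vowel 'o' yet inflect differently (sowublokro, bipfozorob), so the last vowel is not what conditions the rule; the final letter is.
"dahu" ends in -u. The stems ending in -u (kuvavu → kuvavuul, gudultu → gudultuul) add -ul.
The other patterns: stems ending in -o add the prefix so-; stems ending in -r add -ob.
So dahu → dahuul.

dahuul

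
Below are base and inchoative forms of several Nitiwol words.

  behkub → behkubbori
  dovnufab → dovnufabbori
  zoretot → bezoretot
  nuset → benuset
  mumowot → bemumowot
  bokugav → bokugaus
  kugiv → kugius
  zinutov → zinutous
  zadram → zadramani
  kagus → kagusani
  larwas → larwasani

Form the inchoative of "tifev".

dovnufab and bokugav both have last vowel 'a' yet inflect differently (dovnufabbori, bokugaus), so the last vowel is not what conditions the rule; the final letter is.
"tifev" ends in -v. The stems ending in -v (bokugav → bokugaus, kugiv → kugius, zinutov → zinutous) drop the final letter and add -us.
So tifev → tifeus.

tifeus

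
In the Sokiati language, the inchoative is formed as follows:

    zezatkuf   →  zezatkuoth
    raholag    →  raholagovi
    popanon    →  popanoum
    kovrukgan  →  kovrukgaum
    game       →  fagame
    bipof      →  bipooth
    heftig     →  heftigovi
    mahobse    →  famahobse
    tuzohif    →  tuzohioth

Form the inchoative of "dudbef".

bipof and popanon both have last vowel 'o' yet inflect differently (bipooth, popanoum), so the last vowel is not what conditions the rule; the final letter is.
"dudbef" ends in -f. The stems ending in -f (tuzohif → tuzohioth, zezatkuf → zezatkuoth, bipof → bipooth) drop the final letter and add -oth.
So dudbef → dudbeoth.

dudbeoth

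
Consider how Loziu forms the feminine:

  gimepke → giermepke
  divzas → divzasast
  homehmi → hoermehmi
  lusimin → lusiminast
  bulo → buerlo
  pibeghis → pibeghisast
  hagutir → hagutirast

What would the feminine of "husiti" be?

homehmi and pibeghis both have last vowel 'i' yet inflect differently (hoermehmi, pibeghisast), so the last vowel is not what conditions the rule; whether the stem ends in a vowel or a consonant is.
"husiti" ends in a vowel. The stems ending in a vowel (homehmi → hoermehmi, bulo → buerlo, gimepke → giermepke) insert -er- after the first vowel.
So husiti → huersiti.

huersiti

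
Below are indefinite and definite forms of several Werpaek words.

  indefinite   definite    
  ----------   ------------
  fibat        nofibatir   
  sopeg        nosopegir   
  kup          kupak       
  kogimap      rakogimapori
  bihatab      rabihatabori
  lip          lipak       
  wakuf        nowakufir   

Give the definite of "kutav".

nokutavir

lip and kogimap both end in -p yet inflect differently (lipak, rakogimapori), so the final letter is not what conditions the rule; the number of vowels is.
"kutav" has 2 vowels. The stems with 2 vowels (wakuf → nowakufir, sopeg → nosopegir, fibat → nofibatir) add no- … -ir around the stem.
The other patterns: stems with 1 vowel add -ak; stems with 3 vowels add ra- … -ori around the stem.
So kutav → nokutavir.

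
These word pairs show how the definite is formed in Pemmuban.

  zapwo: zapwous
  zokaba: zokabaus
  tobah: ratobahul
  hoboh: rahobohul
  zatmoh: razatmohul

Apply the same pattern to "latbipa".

latbipaus

zokaba and tobah both have last vowel 'a' yet inflect differently (zokabaus, ratobahul), so the last vowel is not what conditions the rule; whether the stem ends in a vowel or a consonant is.
"latbipa" ends in a vowel. The stems ending in a vowel (zapwo → zapwous, zokaba → zokabaus) add -us.
The other pattern: stems ending in a consonant add ra- … -ul around the stem.
So latbipa → latbipaus.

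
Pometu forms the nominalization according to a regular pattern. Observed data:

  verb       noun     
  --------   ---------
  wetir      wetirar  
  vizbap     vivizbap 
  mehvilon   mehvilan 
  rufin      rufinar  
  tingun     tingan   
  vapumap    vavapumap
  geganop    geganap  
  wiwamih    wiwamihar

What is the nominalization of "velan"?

"velan" has last vowel 'a'. The stems whose last vowel is 'a' (vapumap → vavapumap, vizbap → vivizbap) repeat the first consonant+vowel as a prefix.
The other patterns: stems whose last vowel is 'i' add -ar; stems whose last vowel is 'o' or 'u' change the last vowel to 'a'.
So velan → vevelan.

vevelan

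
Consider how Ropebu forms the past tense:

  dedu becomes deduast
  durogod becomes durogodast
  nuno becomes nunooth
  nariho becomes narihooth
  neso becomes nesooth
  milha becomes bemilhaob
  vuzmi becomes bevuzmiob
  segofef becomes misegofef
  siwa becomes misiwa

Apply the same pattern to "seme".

miseme

milha and siwa both end in -a yet inflect differently (bemilhaob, misiwa), so the final letter is not what conditions the rule; the first letter is.
"seme" begins with s-. The stems beginning with s- (segofef → misegofef, siwa → misiwa) add the prefix mi-.
The other patterns: stems beginning with d- add -ast; stems beginning with n- add -oth; stems beginning with m- or v- add be- … -ob around the stem.
So seme → miseme.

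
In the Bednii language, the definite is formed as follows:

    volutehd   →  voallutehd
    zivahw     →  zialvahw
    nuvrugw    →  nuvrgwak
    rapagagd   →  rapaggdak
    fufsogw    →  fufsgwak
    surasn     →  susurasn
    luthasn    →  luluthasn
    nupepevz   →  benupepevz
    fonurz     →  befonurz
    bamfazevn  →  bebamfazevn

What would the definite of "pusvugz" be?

zivahw and nuvrugw both end in -w yet inflect differently (zialvahw, nuvrgwak), so the final letter is not what conditions the rule; the second-to-last letter is.
"pusvugz" has second-to-last letter 'g'. The stems whose second-to-last letter is 'g' (nuvrugw → nuvrgwak, rapagagd → rapaggdak, fufsogw → fufsgwak) delete the last vowel and add -ak.
The other patterns: stems whose second-to-last letter is 'h' insert -al- after the first vowel; stems whose second-to-last letter is 's' repeat the first consonant+vowel as a prefix; stems whose second-to-last letter is 'r' or 'v' add the prefix be-.
So pusvugz → pusvgzak.

pusvgzak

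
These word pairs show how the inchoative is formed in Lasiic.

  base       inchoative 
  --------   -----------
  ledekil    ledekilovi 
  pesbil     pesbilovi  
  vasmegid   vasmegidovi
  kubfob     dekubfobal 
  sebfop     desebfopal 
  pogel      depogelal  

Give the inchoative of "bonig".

ledekil and pogel both end in -l yet inflect differently (ledekilovi, depogelal), so the final letter is not what conditions the rule; the last vowel is.
"bonig" has last vowel 'i'. The stems whose last vowel is 'i' (ledekil → ledekilovi, pesbil → pesbilovi, vasmegid → vasmegidovi) add -ovi.
So bonig → bonigovi.

bonigovi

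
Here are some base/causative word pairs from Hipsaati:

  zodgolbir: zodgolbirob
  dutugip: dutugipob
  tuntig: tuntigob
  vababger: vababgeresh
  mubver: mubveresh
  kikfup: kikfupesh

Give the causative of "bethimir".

zodgolbir and vababger both end in -r yet inflect differently (zodgolbirob, vababgeresh), so the final letter is not what conditions the rule; the last vowel is.
"bethimir" has last vowel 'i'. The stems whose last vowel is 'i' (zodgolbir → zodgolbirob, dutugip → dutugipob, tuntig → tuntigob) add -ob.
The other pattern: stems whose last vowel is 'e' or 'u' add -esh.
So bethimir → bethimirob.

bethimirob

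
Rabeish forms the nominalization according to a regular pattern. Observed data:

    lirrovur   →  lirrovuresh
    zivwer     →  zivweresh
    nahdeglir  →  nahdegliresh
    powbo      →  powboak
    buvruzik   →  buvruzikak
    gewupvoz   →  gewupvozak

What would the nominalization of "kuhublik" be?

"kuhublik" ends in -k. The one such stem in the data (buvruzik → buvruzikak) adds -ak, so the same rule applies.
The other pattern: stems ending in -r add -esh.
So kuhublik → kuhublikak.

kuhublikak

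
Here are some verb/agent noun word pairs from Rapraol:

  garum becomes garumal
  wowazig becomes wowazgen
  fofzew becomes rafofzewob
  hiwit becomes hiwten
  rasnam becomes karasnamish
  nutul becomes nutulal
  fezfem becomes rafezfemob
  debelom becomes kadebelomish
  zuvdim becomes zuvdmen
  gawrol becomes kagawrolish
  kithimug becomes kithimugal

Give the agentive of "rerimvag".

zuvdim and fezfem both end in -m yet inflect differently (zuvdmen, rafezfemob), so the final letter is not what conditions the rule; the last vowel is.
"rerimvag" has last vowel 'a'. The one such stem in the data (rasnam → karasnamish) adds ka- … -ish around the stem, so the same rule applies.
The other patterns: stems whose last vowel is 'i' delete the last vowel and add -en; stems whose last vowel is 'e' add ra- … -ob around the stem; stems whose last vowel is 'u' add -al.
So rerimvag → karerimvagish.

karerimvagish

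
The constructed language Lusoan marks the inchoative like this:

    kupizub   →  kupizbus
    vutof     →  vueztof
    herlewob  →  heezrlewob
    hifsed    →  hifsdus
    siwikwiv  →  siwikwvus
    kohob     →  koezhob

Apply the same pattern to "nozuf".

kohob and kupizub both end in -b yet inflect differently (koezhob, kupizbus), so the final letter is not what conditions the rule; the last vowel is.
"nozuf" has last vowel 'u'. The one such stem in the data (kupizub → kupizbus) deletes the last vowel and adds -us (as do hifsed, siwikwiv), so the same rule applies.
So nozuf → nozfus.

nozfus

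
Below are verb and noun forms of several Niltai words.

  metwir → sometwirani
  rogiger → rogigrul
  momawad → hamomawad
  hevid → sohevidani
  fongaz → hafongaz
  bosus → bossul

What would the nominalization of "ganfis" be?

soganfisani

"ganfis" has last vowel 'i'. The stems whose last vowel is 'i' (hevid → sohevidani, metwir → sometwirani) add so- … -ani around the stem.
So ganfis → soganfisani.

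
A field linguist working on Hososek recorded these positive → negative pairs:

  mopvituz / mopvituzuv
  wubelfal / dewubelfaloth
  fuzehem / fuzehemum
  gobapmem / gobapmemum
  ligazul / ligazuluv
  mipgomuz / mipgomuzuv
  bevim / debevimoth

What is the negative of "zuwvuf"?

zuwvufuv

ligazul and wubelfal both end in -l yet inflect differently (ligazuluv, dewubelfaloth), so the final letter is not what conditions the rule; the last vowel is.
"zuwvuf" has last vowel 'u'. The stems whose last vowel is 'u' (ligazul → ligazuluv, mopvituz → mopvituzuv, mipgomuz → mipgomuzuv) add -uv.
So zuwvuf → zuwvufuv.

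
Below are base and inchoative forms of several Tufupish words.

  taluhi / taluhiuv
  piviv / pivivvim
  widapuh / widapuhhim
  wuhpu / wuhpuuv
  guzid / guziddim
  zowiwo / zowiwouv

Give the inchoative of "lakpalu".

lakpaluuv

"lakpalu" ends in a vowel. The stems ending in a vowel (wuhpu → wuhpuuv, zowiwo → zowiwouv, taluhi → taluhiuv) add -uv.
So lakpalu → lakpaluuv.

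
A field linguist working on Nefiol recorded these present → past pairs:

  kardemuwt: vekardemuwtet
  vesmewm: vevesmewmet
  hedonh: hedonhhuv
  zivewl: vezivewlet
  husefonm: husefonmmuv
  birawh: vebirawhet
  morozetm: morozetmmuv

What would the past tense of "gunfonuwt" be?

"gunfonuwt" has second-to-last letter 'w'. The stems whose second-to-last letter is 'w' (kardemuwt → vekardemuwtet, vesmewm → vevesmewmet, zivewl → vezivewlet) add ve- … -et around the stem.
So gunfonuwt → vegunfonuwtet.

vegunfonuwtet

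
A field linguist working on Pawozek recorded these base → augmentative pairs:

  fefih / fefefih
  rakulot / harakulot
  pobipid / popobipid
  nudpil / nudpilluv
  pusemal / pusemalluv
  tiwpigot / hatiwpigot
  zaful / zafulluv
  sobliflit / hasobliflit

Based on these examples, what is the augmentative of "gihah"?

sobliflit and nudpil both have last vowel 'i' yet inflect differently (hasobliflit, nudpilluv), so the last vowel is not what conditions the rule; the final letter is.
"gihah" ends in -h. The one such stem in the data (fefih → fefefih) repeats the first consonant+vowel as a prefix (as does pobipid), so the same rule applies.
The other patterns: stems ending in -t add the prefix ha-; stems ending in -l double the final consonant and add -uv.
So gihah → gigihah.

gigihah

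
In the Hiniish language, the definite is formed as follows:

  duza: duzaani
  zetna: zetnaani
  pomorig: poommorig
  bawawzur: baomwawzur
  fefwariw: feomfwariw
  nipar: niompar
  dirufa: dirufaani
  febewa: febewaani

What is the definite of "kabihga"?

kabihgaani

dirufa and nipar both have last vowel 'a' yet inflect differently (dirufaani, niompar), so the last vowel is not what conditions the rule; the final letter is.
"kabihga" ends in -a. The stems ending in -a (dirufa → dirufaani, zetna → zetnaani, febewa → febewaani) add -ani.
The other pattern: stems ending in -g, -r or -w insert -om- after the first vowel.
So kabihga → kabihgaani.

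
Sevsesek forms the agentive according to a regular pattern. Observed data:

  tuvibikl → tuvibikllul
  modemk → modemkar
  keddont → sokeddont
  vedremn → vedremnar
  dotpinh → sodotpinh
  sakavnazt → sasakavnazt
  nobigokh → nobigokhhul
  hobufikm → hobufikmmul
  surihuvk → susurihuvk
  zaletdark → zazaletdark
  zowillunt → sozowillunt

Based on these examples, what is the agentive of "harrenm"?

nobigokh and dotpinh both end in -h yet inflect differently (nobigokhhul, sodotpinh), so the final letter is not what conditions the rule; the second-to-last letter is.
"harrenm" has second-to-last letter 'n'. The stems whose second-to-last letter is 'n' (zowillunt → sozowillunt, dotpinh → sodotpinh, keddont → sokeddont) add the prefix so-.
So harrenm → soharrenm.

soharrenm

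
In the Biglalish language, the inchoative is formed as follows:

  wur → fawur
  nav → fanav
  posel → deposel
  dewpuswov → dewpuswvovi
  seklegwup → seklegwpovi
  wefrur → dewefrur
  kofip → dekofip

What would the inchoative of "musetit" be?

musettovi

wur and wefrur both end in -r yet inflect differently (fawur, dewefrur), so the final letter is not what conditions the rule; the number of vowels is.
"musetit" has 3 vowels. The stems with 3 vowels (seklegwup → seklegwpovi, dewpuswov → dewpuswvovi) delete the last vowel and add -ovi.
So musetit → musettovi.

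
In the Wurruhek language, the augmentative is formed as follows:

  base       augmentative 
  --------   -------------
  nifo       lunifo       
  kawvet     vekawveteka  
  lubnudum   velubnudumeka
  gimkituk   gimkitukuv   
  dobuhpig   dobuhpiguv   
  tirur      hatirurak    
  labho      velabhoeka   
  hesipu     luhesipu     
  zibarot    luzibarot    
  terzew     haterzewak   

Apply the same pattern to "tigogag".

hatigogagak

labho and nifo both end in -o yet inflect differently (velabhoeka, lunifo), so the final letter is not what conditions the rule; the first letter is.
"tigogag" begins with t-. The stems beginning with t- (tirur → hatirurak, terzew → haterzewak) add ha- … -ak around the stem.
The other patterns: stems beginning with d- or g- add -uv; stems beginning with k- or l- add ve- … -eka around the stem; stems beginning with h-, n- or z- add the prefix lu-.
So tigogag → hatigogagak.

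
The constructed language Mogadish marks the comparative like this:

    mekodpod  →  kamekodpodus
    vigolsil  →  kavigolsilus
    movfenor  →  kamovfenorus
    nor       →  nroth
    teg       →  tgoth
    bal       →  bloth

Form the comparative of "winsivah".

movfenor and nor both end in -r yet inflect differently (kamovfenorus, nroth), so the final letter is not what conditions the rule; the number of vowels is.
"winsivah" has 3 vowels. The stems with 3 vowels (mekodpod → kamekodpodus, vigolsil → kavigolsilus, movfenor → kamovfenorus) add ka- … -us around the stem.
So winsivah → kawinsivahus.

kawinsivahus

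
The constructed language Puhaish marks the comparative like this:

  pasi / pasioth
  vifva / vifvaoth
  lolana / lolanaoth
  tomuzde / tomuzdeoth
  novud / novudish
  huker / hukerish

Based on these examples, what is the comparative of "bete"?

beteoth

tomuzde and huker both have last vowel 'e' yet inflect differently (tomuzdeoth, hukerish), so the last vowel is not what conditions the rule; whether the stem ends in a vowel or a consonant is.
"bete" ends in a vowel. The stems ending in a vowel (pasi → pasioth, vifva → vifvaoth, lolana → lolanaoth) add -oth.
The other pattern: stems ending in a consonant add -ish.
So bete → beteoth.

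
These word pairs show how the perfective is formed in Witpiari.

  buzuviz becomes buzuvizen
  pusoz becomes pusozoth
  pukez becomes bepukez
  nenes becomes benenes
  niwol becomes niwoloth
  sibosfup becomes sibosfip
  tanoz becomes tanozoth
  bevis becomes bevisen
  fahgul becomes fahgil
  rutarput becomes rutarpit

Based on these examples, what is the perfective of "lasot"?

lasototh

"lasot" has last vowel 'o'. The stems whose last vowel is 'o' (tanoz → tanozoth, pusoz → pusozoth, niwol → niwoloth) add -oth.
So lasot → lasototh.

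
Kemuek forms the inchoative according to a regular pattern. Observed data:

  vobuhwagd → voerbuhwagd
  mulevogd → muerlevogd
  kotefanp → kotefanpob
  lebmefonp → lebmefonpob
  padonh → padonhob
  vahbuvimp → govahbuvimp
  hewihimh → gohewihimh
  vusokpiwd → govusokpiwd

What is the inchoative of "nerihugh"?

kotefanp and vahbuvimp both end in -p yet inflect differently (kotefanpob, govahbuvimp), so the final letter is not what conditions the rule; the second-to-last letter is.
"nerihugh" has second-to-last letter 'g'. The stems whose second-to-last letter is 'g' (vobuhwagd → voerbuhwagd, mulevogd → muerlevogd) insert -er- after the first vowel.
The other patterns: stems whose second-to-last letter is 'n' add -ob; stems whose second-to-last letter is 'm' or 'w' add the prefix go-.
So nerihugh → neerrihugh.

neerrihugh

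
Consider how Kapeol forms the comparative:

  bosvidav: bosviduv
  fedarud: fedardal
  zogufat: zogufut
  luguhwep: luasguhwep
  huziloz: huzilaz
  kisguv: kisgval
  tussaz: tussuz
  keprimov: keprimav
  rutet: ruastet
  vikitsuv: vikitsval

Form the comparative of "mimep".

miasmep

keprimov and vikitsuv both end in -v yet inflect differently (keprimav, vikitsval), so the final letter is not what conditions the rule; the last vowel is.
"mimep" has last vowel 'e'. The stems whose last vowel is 'e' (rutet → ruastet, luguhwep → luasguhwep) insert -as- after the first vowel.
The other patterns: stems whose last vowel is 'o' change the last vowel to 'a'; stems whose last vowel is 'u' delete the last vowel and add -al; stems whose last vowel is 'a' change the last vowel to 'u'.
So mimep → miasmep.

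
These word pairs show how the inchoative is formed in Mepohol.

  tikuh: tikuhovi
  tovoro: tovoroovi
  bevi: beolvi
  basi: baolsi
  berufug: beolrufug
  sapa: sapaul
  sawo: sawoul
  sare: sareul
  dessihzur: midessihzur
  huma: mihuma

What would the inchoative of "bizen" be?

tovoro and sawo both end in -o yet inflect differently (tovoroovi, sawoul), so the final letter is not what conditions the rule; the first letter is.
"bizen" begins with b-. The stems beginning with b- (bevi → beolvi, basi → baolsi, berufug → beolrufug) insert -ol- after the first vowel.
The other patterns: stems beginning with t- add -ovi; stems beginning with s- add -ul; stems beginning with d- or h- add the prefix mi-.
So bizen → biolzen.

biolzen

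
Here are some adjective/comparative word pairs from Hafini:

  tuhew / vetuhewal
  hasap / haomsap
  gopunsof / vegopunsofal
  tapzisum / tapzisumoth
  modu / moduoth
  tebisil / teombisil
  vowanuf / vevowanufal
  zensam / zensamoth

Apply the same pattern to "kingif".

vekingifal

vowanuf and tapzisum both have last vowel 'u' yet inflect differently (vevowanufal, tapzisumoth), so the last vowel is not what conditions the rule; the final letter is.
"kingif" ends in -f. The stems ending in -f (gopunsof → vegopunsofal, vowanuf → vevowanufal) add ve- … -al around the stem.
The other patterns: stems ending in -m or -u add -oth; stems ending in -l or -p insert -om- after the first vowel.
So kingif → vekingifal.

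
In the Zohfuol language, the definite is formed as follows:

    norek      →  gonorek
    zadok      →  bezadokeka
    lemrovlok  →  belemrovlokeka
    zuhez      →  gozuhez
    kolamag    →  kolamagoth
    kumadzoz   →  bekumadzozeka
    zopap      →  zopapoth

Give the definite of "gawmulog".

"gawmulog" has last vowel 'o'. The stems whose last vowel is 'o' (zadok → bezadokeka, lemrovlok → belemrovlokeka, kumadzoz → bekumadzozeka) add be- … -eka around the stem.
So gawmulog → begawmulogeka.

begawmulogeka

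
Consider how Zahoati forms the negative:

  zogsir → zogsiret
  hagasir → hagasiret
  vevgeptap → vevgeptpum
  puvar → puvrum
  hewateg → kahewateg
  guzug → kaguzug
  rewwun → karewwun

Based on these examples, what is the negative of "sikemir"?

sikemiret

"sikemir" has last vowel 'i'. The stems whose last vowel is 'i' (zogsir → zogsiret, hagasir → hagasiret) add -et.
So sikemir → sikemiret.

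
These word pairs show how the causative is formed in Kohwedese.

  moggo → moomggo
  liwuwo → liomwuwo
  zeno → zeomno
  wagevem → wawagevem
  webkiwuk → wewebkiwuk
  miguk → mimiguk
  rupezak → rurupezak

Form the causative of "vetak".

"vetak" ends in -k. The stems ending in -k (webkiwuk → wewebkiwuk, miguk → mimiguk, rupezak → rurupezak) repeat the first consonant+vowel as a prefix.
The other pattern: stems ending in -o insert -om- after the first vowel.
So vetak → vevetak.

vevetak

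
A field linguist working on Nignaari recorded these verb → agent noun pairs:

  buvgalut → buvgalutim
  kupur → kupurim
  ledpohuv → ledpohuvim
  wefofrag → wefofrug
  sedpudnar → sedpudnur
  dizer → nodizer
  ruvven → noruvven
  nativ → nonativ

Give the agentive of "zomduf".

kupur and sedpudnar both end in -r yet inflect differently (kupurim, sedpudnur), so the final letter is not what conditions the rule; the last vowel is.
"zomduf" has last vowel 'u'. The stems whose last vowel is 'u' (buvgalut → buvgalutim, kupur → kupurim, ledpohuv → ledpohuvim) add -im.
The other patterns: stems whose last vowel is 'a' change the last vowel to 'u'; stems whose last vowel is 'e' or 'i' add the prefix no-.
So zomduf → zomdufim.

zomdufim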